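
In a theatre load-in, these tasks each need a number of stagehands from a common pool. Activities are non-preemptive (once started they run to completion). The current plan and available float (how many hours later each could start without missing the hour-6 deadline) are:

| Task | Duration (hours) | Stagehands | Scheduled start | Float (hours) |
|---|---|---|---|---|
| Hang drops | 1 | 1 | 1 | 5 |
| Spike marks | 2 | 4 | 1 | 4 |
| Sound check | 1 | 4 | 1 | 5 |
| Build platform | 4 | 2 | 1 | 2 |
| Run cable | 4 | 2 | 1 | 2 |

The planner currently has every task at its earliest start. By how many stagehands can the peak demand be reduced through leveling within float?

7

Early-start peak: h1:13  h2:8  h3:4  h4:4  h5:0  h6:0 ⇒ 13.
Leveled (Hang drops@1, Spike marks@1, Sound check@6, Build platform@2, Run cable@3): h1:5  h2:6  h3:4  h4:4  h5:4  h6:6 ⇒ 6.
Reduction 13 − 6 = 7.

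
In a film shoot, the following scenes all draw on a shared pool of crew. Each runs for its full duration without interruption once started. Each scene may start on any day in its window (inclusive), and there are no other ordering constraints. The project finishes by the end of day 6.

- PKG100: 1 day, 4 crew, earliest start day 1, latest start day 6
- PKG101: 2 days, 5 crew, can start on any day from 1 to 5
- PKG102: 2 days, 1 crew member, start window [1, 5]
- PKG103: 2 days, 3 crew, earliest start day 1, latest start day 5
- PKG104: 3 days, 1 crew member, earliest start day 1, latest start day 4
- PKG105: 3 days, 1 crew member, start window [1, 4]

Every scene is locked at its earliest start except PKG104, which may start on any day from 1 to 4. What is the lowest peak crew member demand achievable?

14

PKG104@1: d1:15  d2:11  d3:2  d4:0  d5:0  d6:0 → peak 15
PKG104@2: d1:14  d2:11  d3:2  d4:1  d5:0  d6:0 → peak 14
PKG104@3: d1:14  d2:10  d3:2  d4:1  d5:1  d6:0 → peak 14
PKG104@4: d1:14  d2:10  d3:1  d4:1  d5:1  d6:1 → peak 14
Best is PKG104@2, peak 14.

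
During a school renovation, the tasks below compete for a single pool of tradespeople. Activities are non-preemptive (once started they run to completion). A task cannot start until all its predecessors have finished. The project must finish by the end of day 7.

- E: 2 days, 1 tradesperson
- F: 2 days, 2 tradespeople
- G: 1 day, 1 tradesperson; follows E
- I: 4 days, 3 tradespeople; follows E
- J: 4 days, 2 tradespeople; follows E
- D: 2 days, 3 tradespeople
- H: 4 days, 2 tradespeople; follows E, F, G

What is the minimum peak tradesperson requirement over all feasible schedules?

Schedule E@1, F@1, G@3, I@3, J@3, D@1, H@4: d1:6  d2:6  d3:6  d4:7  d5:7  d6:7  d7:2 — peak 7.

7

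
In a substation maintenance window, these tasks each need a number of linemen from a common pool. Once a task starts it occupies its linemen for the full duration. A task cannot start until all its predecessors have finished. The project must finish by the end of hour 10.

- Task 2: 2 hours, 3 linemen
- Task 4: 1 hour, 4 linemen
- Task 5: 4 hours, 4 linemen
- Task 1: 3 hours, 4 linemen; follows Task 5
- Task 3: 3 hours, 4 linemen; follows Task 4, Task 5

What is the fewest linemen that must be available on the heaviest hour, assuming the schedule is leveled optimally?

Early-start (Task 2@1, Task 4@1, Task 5@1, Task 1@5, Task 3@5) gives peak 11: h1:11  h2:7  h3:4  h4:4  h5:8  h6:8  h7:8  h8:0  h9:0  h10:0.
Shift Task 5→2, Task 1→6, Task 3→6.
Schedule Task 2@1, Task 4@1, Task 5@2, Task 1@6, Task 3@6: h1:7  h2:7  h3:4  h4:4  h5:4  h6:8  h7:8  h8:8  h9:0  h10:0 — peak 8.

8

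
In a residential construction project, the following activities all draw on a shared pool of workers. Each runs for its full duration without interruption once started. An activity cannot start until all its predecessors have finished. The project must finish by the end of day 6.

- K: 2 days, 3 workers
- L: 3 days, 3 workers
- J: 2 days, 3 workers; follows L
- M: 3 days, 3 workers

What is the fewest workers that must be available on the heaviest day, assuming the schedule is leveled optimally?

Early-start (K@1, L@1, J@4, M@1) gives peak 9: d1:9  d2:9  d3:6  d4:3  d5:3  d6:0.
Shift M→3.
Schedule K@1, L@1, J@4, M@3: d1:6  d2:6  d3:6  d4:6  d5:6  d6:0 — peak 6.

6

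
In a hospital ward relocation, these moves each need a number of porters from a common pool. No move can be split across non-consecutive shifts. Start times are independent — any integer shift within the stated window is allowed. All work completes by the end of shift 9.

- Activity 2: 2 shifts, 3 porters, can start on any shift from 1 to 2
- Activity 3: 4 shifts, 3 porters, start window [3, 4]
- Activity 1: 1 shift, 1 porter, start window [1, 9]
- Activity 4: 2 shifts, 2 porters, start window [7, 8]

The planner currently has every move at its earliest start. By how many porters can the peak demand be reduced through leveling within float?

1

Early-start peak: s1:4  s2:3  s3:3  s4:3  s5:3  s6:3  s7:2  s8:2  s9:0 ⇒ 4.
Leveled (Activity 2@1, Activity 3@3, Activity 1@7, Activity 4@7): s1:3  s2:3  s3:3  s4:3  s5:3  s6:3  s7:3  s8:2  s9:0 ⇒ 3.
Reduction 4 − 3 = 1.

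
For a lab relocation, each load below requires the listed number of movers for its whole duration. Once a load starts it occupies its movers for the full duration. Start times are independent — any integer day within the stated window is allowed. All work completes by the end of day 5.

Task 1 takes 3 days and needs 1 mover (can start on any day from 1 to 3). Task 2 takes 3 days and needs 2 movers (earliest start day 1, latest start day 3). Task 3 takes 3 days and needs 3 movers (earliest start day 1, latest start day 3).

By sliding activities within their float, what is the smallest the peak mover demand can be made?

6

Schedule Task 1@1, Task 2@1, Task 3@1: d1:6  d2:6  d3:6  d4:0  d5:0 — peak 6.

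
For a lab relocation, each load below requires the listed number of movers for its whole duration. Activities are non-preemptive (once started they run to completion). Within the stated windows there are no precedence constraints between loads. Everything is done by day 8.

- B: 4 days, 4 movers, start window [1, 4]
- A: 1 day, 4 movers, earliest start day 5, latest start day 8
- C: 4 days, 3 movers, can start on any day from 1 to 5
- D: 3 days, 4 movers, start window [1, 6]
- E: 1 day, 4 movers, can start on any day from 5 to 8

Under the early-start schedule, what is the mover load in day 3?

At early start, day 3 has: B, C, D.
Demand: 4 + 3 + 4 = 11.

11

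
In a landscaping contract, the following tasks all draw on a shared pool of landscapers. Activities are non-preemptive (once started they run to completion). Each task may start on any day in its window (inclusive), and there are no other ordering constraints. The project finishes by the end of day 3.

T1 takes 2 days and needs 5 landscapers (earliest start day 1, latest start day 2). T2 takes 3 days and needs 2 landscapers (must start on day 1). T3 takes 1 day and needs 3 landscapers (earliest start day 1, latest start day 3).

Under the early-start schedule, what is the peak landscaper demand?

10

Early-start schedule: T1@1, T2@1, T3@1.
Load per day: day 1: 10, day 2: 7, day 3: 2.
Peak is 10.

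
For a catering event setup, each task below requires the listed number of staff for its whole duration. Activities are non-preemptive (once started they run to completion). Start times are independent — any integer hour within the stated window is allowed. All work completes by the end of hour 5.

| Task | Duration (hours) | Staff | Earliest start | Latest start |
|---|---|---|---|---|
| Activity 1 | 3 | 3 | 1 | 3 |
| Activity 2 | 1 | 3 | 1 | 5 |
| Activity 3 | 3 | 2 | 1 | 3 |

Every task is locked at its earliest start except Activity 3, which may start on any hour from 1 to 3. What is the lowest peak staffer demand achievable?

Activity 3@1: h1:8  h2:5  h3:5  h4:0  h5:0 → peak 8
Activity 3@2: h1:6  h2:5  h3:5  h4:2  h5:0 → peak 6
Activity 3@3: h1:6  h2:3  h3:5  h4:2  h5:2 → peak 6
Best is Activity 3@2, peak 6.

6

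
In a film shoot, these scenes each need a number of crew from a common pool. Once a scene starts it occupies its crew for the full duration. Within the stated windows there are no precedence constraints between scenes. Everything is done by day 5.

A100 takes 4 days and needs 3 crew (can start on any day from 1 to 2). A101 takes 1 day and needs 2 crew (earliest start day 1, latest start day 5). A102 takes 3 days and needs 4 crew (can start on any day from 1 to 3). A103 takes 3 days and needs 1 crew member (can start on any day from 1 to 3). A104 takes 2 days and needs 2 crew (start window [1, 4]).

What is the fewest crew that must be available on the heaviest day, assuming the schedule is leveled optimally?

Early-start (A100@1, A101@1, A102@1, A103@1, A104@1) gives peak 12: d1:12  d2:10  d3:8  d4:3  d5:0.
Shift A102→3.
Schedule A100@1, A101@1, A102@3, A103@1, A104@1: d1:8  d2:6  d3:8  d4:7  d5:4 — peak 8.

8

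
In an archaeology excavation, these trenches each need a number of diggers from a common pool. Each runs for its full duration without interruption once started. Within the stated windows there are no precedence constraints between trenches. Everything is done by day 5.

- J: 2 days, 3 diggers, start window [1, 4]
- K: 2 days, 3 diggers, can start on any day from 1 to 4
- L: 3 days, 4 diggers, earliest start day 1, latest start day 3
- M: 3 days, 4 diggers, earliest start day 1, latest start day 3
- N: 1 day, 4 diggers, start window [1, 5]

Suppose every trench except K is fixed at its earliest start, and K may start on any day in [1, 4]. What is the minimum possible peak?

K@1: d1:18  d2:14  d3:8  d4:0  d5:0 → peak 18
K@2: d1:15  d2:14  d3:11  d4:0  d5:0 → peak 15
K@3: d1:15  d2:11  d3:11  d4:3  d5:0 → peak 15
K@4: d1:15  d2:11  d3:8  d4:3  d5:3 → peak 15
Best is K@2, peak 15.

15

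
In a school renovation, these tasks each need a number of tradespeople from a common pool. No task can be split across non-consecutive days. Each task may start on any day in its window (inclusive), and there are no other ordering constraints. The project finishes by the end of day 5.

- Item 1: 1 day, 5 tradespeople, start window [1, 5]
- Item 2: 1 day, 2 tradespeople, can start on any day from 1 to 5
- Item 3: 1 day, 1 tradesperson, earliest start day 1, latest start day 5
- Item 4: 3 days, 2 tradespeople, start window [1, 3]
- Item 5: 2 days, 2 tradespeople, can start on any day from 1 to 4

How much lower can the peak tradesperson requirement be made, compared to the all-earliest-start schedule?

Early-start peak: d1:12  d2:4  d3:2  d4:0  d5:0 ⇒ 12.
Leveled (Item 1@1, Item 2@2, Item 3@2, Item 4@2, Item 5@3): d1:5  d2:5  d3:4  d4:4  d5:0 ⇒ 5.
Reduction 12 − 5 = 7.

7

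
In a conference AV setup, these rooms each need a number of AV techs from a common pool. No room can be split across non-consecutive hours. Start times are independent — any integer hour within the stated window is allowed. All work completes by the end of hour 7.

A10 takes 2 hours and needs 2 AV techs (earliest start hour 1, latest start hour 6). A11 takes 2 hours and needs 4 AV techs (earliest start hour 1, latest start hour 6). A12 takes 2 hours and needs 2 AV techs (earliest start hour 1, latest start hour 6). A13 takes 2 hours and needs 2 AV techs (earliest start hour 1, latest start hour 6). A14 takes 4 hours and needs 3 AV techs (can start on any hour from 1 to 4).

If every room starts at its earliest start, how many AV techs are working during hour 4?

3

At early start, hour 4 has: A14.
Demand: 3 = 3.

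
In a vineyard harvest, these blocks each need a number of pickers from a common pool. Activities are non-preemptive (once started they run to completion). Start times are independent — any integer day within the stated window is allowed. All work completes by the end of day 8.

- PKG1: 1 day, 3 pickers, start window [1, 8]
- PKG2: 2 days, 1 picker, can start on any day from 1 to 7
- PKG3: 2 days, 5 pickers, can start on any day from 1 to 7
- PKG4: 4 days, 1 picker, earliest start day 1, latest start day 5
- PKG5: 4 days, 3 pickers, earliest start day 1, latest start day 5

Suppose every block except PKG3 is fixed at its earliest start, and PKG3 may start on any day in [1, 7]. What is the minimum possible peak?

8

PKG3@1: d1:13  d2:10  d3:4  d4:4  d5:0  d6:0  d7:0  d8:0 → peak 13
PKG3@2: d1:8  d2:10  d3:9  d4:4  d5:0  d6:0  d7:0  d8:0 → peak 10
PKG3@3: d1:8  d2:5  d3:9  d4:9  d5:0  d6:0  d7:0  d8:0 → peak 9
PKG3@4: d1:8  d2:5  d3:4  d4:9  d5:5  d6:0  d7:0  d8:0 → peak 9
PKG3@5: d1:8  d2:5  d3:4  d4:4  d5:5  d6:5  d7:0  d8:0 → peak 8
PKG3@6: d1:8  d2:5  d3:4  d4:4  d5:0  d6:5  d7:5  d8:0 → peak 8
PKG3@7: d1:8  d2:5  d3:4  d4:4  d5:0  d6:0  d7:5  d8:5 → peak 8
Best is PKG3@5, peak 8.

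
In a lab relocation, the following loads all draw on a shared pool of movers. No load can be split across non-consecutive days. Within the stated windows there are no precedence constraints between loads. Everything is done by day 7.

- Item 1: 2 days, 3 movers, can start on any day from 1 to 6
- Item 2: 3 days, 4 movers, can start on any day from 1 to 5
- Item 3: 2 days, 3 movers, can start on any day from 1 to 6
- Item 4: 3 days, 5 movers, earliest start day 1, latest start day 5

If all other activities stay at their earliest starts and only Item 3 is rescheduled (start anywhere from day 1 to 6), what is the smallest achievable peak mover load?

12

Item 3@1: d1:15  d2:15  d3:9  d4:0  d5:0  d6:0  d7:0 → peak 15
Item 3@2: d1:12  d2:15  d3:12  d4:0  d5:0  d6:0  d7:0 → peak 15
Item 3@3: d1:12  d2:12  d3:12  d4:3  d5:0  d6:0  d7:0 → peak 12
Item 3@4: d1:12  d2:12  d3:9  d4:3  d5:3  d6:0  d7:0 → peak 12
Item 3@5: d1:12  d2:12  d3:9  d4:0  d5:3  d6:3  d7:0 → peak 12
Item 3@6: d1:12  d2:12  d3:9  d4:0  d5:0  d6:3  d7:3 → peak 12
Best is Item 3@3, peak 12.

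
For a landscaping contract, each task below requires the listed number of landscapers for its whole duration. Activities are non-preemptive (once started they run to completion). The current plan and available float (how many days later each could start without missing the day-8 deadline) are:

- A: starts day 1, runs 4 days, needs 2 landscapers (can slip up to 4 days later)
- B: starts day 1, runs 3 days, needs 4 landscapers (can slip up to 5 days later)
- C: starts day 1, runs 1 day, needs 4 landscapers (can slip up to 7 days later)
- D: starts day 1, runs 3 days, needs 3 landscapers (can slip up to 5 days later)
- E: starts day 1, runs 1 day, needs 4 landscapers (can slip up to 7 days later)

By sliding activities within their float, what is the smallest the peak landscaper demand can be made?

Early-start (A@1, B@1, C@1, D@1, E@1) gives peak 17: d1:17  d2:9  d3:9  d4:2  d5:0  d6:0  d7:0  d8:0.
Shift C→4, D→5, E→8.
Schedule A@1, B@1, C@4, D@5, E@8: d1:6  d2:6  d3:6  d4:6  d5:3  d6:3  d7:3  d8:4 — peak 6.

6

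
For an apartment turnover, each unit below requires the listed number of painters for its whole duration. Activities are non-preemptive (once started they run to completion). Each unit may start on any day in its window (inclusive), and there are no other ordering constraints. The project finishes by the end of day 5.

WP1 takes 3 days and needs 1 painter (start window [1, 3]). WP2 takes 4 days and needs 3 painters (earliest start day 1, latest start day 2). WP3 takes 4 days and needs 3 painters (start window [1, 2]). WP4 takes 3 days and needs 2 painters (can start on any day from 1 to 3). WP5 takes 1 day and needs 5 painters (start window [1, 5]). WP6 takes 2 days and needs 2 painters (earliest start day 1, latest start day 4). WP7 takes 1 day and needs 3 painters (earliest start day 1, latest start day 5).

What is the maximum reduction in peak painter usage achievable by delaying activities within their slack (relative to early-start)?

9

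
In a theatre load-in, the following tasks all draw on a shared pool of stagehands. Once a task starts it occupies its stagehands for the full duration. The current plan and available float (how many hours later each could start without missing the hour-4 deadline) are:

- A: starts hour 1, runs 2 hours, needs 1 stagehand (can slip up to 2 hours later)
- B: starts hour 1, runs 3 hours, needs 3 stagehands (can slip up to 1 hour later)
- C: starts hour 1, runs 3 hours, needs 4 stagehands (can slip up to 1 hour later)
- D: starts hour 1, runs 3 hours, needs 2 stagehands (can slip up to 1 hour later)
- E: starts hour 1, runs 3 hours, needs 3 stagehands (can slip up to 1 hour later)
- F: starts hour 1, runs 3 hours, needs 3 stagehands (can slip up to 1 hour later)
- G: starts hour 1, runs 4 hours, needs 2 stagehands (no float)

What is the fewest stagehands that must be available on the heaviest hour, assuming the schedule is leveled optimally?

18

Schedule A@1, B@1, C@1, D@1, E@1, F@1, G@1: h1:18  h2:18  h3:17  h4:2 — peak 18.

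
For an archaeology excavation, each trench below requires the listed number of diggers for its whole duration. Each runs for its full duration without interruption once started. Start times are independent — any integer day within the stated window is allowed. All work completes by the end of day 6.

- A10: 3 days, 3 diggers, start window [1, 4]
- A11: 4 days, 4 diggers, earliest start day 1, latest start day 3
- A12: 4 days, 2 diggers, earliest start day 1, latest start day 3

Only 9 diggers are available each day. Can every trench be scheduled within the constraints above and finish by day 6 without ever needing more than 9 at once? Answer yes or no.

Schedule A10@1, A11@1, A12@1: d1:9  d2:9  d3:9  d4:6  d5:0  d6:0 — peak 9 ≤ 9.

yes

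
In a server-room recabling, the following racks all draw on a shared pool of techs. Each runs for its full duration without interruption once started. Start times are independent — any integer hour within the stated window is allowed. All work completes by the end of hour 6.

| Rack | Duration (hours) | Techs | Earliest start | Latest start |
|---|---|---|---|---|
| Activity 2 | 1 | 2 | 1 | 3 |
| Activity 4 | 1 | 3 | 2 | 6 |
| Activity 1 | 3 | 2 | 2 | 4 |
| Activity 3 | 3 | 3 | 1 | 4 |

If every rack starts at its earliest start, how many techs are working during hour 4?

2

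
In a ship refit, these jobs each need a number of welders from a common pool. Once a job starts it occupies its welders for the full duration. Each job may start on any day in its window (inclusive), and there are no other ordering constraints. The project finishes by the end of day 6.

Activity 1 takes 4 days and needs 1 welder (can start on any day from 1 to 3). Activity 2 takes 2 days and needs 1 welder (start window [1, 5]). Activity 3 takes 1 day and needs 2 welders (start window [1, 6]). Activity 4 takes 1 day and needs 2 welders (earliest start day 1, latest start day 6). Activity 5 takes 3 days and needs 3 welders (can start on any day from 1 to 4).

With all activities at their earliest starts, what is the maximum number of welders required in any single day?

Early-start schedule: Activity 1@1, Activity 2@1, Activity 3@1, Activity 4@1, Activity 5@1.
Load per day: day 1: 9, day 2: 5, day 3: 4, day 4: 1, day 5: 0, day 6: 0.
Peak is 9.

9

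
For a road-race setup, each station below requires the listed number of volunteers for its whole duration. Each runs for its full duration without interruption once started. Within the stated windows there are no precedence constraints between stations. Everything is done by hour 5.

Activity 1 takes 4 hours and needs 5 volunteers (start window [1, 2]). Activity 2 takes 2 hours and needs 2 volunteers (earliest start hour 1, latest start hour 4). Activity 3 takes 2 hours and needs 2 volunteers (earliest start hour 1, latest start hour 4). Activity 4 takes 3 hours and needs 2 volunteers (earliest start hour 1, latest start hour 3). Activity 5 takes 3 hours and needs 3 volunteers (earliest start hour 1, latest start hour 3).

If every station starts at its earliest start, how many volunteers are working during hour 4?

At early start, hour 4 has: Activity 1.
Demand: 5 = 5.

5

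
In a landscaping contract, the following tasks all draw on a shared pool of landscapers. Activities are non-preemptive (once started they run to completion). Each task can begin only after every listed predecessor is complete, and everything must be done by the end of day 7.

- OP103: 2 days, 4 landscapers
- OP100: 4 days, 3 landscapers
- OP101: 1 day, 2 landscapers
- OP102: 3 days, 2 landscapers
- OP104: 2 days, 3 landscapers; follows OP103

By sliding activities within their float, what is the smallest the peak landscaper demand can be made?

6

Early-start (OP103@1, OP100@1, OP101@1, OP102@1, OP104@3) gives peak 11: d1:11  d2:9  d3:8  d4:6  d5:0  d6:0  d7:0.
Shift OP100→3, OP102→2, OP104→5.
Schedule OP103@1, OP100@3, OP101@1, OP102@2, OP104@5: d1:6  d2:6  d3:5  d4:5  d5:6  d6:6  d7:0 — peak 6.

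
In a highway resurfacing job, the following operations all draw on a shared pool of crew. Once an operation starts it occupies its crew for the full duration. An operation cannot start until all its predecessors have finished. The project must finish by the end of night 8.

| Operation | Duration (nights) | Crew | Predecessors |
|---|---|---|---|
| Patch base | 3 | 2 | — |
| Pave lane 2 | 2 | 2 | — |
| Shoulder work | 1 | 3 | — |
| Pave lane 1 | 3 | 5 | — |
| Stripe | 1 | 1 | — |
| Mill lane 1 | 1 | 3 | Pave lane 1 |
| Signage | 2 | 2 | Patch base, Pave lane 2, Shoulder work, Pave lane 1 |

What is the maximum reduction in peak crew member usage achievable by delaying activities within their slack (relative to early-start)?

8

Early-start peak: n1:13  n2:9  n3:7  n4:5  n5:2  n6:0  n7:0  n8:0 ⇒ 13.
Leveled (Patch base@1, Pave lane 2@1, Shoulder work@3, Pave lane 1@4, Stripe@1, Mill lane 1@7, Signage@7): n1:5  n2:4  n3:5  n4:5  n5:5  n6:5  n7:5  n8:2 ⇒ 5.
Reduction 13 − 5 = 8.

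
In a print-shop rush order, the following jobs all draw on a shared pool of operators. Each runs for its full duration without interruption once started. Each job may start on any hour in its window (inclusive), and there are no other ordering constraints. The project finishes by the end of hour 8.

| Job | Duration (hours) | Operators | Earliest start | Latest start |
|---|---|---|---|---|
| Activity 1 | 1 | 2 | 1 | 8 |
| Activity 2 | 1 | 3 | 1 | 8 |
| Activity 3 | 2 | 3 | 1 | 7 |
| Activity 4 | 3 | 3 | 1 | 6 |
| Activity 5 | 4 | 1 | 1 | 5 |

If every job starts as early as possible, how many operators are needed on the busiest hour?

12

Early-start schedule: Activity 1@1, Activity 2@1, Activity 3@1, Activity 4@1, Activity 5@1.
Load per hour: hour 1: 12, hour 2: 7, hour 3: 4, hour 4: 1, hour 5: 0, hour 6: 0, hour 7: 0, hour 8: 0.
Peak is 12.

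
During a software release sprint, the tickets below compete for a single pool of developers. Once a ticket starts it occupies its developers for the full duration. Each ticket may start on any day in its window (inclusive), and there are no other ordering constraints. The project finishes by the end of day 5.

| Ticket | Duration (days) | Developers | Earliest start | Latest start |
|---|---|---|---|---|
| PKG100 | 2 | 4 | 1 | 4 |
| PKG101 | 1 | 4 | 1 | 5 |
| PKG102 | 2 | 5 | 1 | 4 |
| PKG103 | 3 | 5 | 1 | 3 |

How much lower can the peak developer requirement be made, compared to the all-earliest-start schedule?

9

Early-start peak: d1:18  d2:14  d3:5  d4:0  d5:0 ⇒ 18.
Leveled (PKG100@1, PKG101@3, PKG102@1, PKG103@3): d1:9  d2:9  d3:9  d4:5  d5:5 ⇒ 9.
Reduction 18 − 9 = 9.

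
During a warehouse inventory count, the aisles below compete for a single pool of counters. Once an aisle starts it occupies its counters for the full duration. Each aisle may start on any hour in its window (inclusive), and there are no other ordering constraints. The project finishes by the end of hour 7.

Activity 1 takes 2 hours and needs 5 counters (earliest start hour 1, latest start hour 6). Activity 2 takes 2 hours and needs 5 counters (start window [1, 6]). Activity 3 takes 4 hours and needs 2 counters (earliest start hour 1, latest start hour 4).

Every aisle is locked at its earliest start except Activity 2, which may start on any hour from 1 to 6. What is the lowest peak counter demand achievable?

7

Activity 2@1: h1:12  h2:12  h3:2  h4:2  h5:0  h6:0  h7:0 → peak 12
Activity 2@2: h1:7  h2:12  h3:7  h4:2  h5:0  h6:0  h7:0 → peak 12
Activity 2@3: h1:7  h2:7  h3:7  h4:7  h5:0  h6:0  h7:0 → peak 7
Activity 2@4: h1:7  h2:7  h3:2  h4:7  h5:5  h6:0  h7:0 → peak 7
Activity 2@5: h1:7  h2:7  h3:2  h4:2  h5:5  h6:5  h7:0 → peak 7
Activity 2@6: h1:7  h2:7  h3:2  h4:2  h5:0  h6:5  h7:5 → peak 7
Best is Activity 2@3, peak 7.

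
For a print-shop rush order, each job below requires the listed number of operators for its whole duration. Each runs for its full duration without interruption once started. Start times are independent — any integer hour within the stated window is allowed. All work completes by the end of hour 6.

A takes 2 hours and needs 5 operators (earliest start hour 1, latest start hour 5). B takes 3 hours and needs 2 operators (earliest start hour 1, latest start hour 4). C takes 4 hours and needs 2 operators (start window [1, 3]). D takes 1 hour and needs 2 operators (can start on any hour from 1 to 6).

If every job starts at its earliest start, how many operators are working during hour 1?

At early start, hour 1 has: A, B, C, D.
Demand: 5 + 2 + 2 + 2 = 11.

11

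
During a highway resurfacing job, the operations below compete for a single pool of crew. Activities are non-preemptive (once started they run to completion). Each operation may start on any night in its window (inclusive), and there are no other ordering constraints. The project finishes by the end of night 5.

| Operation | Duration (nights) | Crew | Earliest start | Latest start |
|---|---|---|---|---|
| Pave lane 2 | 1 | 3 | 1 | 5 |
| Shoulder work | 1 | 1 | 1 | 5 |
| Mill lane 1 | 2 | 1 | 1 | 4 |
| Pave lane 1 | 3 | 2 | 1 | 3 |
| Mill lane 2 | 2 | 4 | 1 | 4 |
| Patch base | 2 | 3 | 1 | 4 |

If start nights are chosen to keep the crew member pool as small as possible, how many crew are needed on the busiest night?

6

Early-start (Pave lane 2@1, Shoulder work@1, Mill lane 1@1, Pave lane 1@1, Mill lane 2@1, Patch base@1) gives peak 14: n1:14  n2:10  n3:2  n4:0  n5:0.
Shift Pave lane 1→2, Mill lane 2→4, Patch base→2.
Schedule Pave lane 2@1, Shoulder work@1, Mill lane 1@1, Pave lane 1@2, Mill lane 2@4, Patch base@2: n1:5  n2:6  n3:5  n4:6  n5:4 — peak 6.
Total crew member-nights = 26 over 5 nights ⇒ peak ≥ ⌈26/5⌉ = 6, so 6 is optimal.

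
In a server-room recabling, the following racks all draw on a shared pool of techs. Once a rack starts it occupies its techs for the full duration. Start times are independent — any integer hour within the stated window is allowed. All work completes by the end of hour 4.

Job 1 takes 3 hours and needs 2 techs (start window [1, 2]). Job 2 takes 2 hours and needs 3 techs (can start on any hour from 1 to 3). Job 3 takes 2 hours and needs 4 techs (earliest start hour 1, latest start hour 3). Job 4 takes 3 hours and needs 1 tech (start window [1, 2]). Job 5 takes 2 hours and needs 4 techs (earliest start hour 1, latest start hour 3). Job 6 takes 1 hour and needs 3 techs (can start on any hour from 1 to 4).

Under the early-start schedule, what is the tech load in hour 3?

At early start, hour 3 has: Job 1, Job 4.
Demand: 2 + 1 = 3.

3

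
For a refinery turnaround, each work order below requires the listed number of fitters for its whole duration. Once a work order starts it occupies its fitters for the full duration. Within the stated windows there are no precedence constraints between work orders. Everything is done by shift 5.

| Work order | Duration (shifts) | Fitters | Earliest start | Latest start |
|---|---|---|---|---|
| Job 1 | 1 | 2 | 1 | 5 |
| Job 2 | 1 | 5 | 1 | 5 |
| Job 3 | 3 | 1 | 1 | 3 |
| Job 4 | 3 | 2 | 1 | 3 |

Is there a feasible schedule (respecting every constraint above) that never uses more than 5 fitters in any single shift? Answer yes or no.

Schedule Job 1@1, Job 2@2, Job 3@3, Job 4@3: s1:2  s2:5  s3:3  s4:3  s5:3 — peak 5 ≤ 5.

yes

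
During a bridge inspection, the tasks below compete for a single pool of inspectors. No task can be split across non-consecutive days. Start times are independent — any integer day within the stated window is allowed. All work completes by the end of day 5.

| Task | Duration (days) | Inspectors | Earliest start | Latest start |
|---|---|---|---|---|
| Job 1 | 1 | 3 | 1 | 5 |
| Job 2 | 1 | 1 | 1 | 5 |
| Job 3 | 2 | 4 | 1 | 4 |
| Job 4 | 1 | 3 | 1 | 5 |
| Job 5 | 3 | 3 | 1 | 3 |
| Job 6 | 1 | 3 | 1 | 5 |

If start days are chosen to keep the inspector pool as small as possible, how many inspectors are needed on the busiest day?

Early-start (Job 1@1, Job 2@1, Job 3@1, Job 4@1, Job 5@1, Job 6@1) gives peak 17: d1:17  d2:7  d3:3  d4:0  d5:0.
Shift Job 2→4, Job 3→4, Job 4→2, Job 6→3.
Schedule Job 1@1, Job 2@4, Job 3@4, Job 4@2, Job 5@1, Job 6@3: d1:6  d2:6  d3:6  d4:5  d5:4 — peak 6.
Total inspector-days = 27 over 5 days ⇒ peak ≥ ⌈27/5⌉ = 6, so 6 is optimal.

6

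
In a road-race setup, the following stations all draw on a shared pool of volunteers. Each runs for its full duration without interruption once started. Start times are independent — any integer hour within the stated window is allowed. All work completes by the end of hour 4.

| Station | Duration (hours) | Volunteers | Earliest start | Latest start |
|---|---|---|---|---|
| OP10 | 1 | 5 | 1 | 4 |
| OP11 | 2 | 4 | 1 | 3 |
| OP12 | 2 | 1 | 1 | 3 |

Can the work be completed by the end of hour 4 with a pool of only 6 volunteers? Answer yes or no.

yes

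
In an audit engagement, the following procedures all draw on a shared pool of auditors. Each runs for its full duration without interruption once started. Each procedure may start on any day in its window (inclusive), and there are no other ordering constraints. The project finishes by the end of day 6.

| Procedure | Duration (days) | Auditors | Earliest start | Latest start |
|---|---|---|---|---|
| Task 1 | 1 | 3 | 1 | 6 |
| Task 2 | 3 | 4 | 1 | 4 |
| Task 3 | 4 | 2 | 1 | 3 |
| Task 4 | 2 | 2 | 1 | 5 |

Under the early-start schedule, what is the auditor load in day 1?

At early start, day 1 has: Task 1, Task 2, Task 3, Task 4.
Demand: 3 + 4 + 2 + 2 = 11.

11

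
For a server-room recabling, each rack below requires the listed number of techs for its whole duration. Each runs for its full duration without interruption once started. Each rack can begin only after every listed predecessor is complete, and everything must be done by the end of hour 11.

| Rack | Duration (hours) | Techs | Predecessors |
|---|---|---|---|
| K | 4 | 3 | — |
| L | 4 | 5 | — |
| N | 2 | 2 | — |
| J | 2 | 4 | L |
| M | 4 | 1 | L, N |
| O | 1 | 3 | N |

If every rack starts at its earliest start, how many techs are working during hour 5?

At early start, hour 5 has: J, M.
Demand: 4 + 1 = 5.

5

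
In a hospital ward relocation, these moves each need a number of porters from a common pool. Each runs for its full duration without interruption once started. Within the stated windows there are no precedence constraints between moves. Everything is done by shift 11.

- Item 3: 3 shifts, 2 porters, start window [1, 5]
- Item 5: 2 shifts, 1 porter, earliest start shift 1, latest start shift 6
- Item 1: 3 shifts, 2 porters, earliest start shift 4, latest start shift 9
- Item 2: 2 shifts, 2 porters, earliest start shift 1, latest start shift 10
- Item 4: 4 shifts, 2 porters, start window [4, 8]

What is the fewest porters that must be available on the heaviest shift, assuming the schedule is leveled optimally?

Early-start (Item 3@1, Item 5@1, Item 1@4, Item 2@1, Item 4@4) gives peak 5: s1:5  s2:5  s3:2  s4:4  s5:4  s6:4  s7:2  s8:0  s9:0  s10:0  s11:0.
Shift Item 2→3, Item 4→5.
Schedule Item 3@1, Item 5@1, Item 1@4, Item 2@3, Item 4@5: s1:3  s2:3  s3:4  s4:4  s5:4  s6:4  s7:2  s8:2  s9:0  s10:0  s11:0 — peak 4.

4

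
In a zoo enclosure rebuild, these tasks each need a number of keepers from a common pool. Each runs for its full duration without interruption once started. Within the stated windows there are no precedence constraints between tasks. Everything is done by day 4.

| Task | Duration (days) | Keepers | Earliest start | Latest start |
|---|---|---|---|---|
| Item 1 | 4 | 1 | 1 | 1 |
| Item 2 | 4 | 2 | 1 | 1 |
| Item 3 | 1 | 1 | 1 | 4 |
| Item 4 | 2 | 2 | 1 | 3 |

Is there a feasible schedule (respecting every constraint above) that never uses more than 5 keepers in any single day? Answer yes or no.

Schedule Item 1@1, Item 2@1, Item 3@1, Item 4@2: d1:4  d2:5  d3:5  d4:3 — peak 5 ≤ 5.

yes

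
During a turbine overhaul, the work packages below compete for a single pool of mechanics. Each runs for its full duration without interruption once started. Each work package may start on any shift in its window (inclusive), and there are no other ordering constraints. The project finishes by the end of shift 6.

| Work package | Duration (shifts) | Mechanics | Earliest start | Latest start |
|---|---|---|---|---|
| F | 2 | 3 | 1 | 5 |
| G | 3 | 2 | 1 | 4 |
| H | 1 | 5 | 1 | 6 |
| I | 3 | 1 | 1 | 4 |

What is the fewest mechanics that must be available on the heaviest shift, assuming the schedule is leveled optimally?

5

Early-start (F@1, G@1, H@1, I@1) gives peak 11: s1:11  s2:6  s3:3  s4:0  s5:0  s6:0.
Shift H→6, I→3.
Schedule F@1, G@1, H@6, I@3: s1:5  s2:5  s3:3  s4:1  s5:1  s6:5 — peak 5.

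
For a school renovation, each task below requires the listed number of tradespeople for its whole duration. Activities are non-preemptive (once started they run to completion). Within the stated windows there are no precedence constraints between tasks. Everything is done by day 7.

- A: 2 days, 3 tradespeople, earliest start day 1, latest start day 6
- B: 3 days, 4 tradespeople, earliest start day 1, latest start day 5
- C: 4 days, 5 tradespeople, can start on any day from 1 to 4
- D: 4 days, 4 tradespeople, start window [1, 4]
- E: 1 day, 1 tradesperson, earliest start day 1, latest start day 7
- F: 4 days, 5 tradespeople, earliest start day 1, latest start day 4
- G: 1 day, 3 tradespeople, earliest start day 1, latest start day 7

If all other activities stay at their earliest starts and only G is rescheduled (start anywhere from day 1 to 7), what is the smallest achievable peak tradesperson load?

22

G@1: d1:25  d2:21  d3:18  d4:14  d5:0  d6:0  d7:0 → peak 25
G@2: d1:22  d2:24  d3:18  d4:14  d5:0  d6:0  d7:0 → peak 24
G@3: d1:22  d2:21  d3:21  d4:14  d5:0  d6:0  d7:0 → peak 22
G@4: d1:22  d2:21  d3:18  d4:17  d5:0  d6:0  d7:0 → peak 22
G@5: d1:22  d2:21  d3:18  d4:14  d5:3  d6:0  d7:0 → peak 22
G@6: d1:22  d2:21  d3:18  d4:14  d5:0  d6:3  d7:0 → peak 22
G@7: d1:22  d2:21  d3:18  d4:14  d5:0  d6:0  d7:3 → peak 22
Best is G@3, peak 22.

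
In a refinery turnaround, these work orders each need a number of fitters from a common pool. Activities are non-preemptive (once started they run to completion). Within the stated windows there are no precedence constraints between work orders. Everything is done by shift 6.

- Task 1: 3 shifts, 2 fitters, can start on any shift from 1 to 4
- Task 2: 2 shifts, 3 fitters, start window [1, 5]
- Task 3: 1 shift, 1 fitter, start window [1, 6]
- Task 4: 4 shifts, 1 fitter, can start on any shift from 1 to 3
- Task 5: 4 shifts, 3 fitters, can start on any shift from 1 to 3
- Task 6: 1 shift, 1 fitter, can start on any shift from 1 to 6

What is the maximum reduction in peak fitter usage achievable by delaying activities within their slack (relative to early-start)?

5

Early-start peak: s1:11  s2:9  s3:6  s4:4  s5:0  s6:0 ⇒ 11.
Leveled (Task 1@1, Task 2@1, Task 3@1, Task 4@2, Task 5@3, Task 6@4): s1:6  s2:6  s3:6  s4:5  s5:4  s6:3 ⇒ 6.
Reduction 11 − 6 = 5.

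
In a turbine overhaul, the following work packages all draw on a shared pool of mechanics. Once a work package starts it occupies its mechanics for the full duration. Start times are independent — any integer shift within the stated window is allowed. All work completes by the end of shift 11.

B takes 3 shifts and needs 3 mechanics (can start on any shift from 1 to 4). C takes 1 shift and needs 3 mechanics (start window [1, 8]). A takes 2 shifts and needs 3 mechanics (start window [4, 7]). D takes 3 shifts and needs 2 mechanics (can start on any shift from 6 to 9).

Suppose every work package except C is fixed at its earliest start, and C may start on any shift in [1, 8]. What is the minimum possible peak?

5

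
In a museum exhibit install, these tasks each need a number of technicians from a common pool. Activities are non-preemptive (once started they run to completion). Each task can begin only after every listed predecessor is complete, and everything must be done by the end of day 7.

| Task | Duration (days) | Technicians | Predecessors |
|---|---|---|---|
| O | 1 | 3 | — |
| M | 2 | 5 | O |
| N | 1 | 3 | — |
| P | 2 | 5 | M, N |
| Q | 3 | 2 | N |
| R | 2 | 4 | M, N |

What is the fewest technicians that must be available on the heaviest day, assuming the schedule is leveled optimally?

7

Early-start (O@1, M@2, N@1, P@4, Q@2, R@4) gives peak 11: d1:6  d2:7  d3:7  d4:11  d5:9  d6:0  d7:0.
Shift R→6.
Schedule O@1, M@2, N@1, P@4, Q@2, R@6: d1:6  d2:7  d3:7  d4:7  d5:5  d6:4  d7:4 — peak 7.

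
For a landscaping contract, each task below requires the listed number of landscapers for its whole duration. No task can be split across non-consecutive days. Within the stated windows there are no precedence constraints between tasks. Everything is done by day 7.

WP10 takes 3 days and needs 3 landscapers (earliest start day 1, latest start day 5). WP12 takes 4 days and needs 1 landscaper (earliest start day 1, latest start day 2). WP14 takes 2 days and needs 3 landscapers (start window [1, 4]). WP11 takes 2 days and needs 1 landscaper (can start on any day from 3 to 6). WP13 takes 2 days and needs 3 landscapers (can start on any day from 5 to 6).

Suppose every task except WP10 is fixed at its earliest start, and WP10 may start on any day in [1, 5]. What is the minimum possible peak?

6

WP10@1: d1:7  d2:7  d3:5  d4:2  d5:3  d6:3  d7:0 → peak 7
WP10@2: d1:4  d2:7  d3:5  d4:5  d5:3  d6:3  d7:0 → peak 7
WP10@3: d1:4  d2:4  d3:5  d4:5  d5:6  d6:3  d7:0 → peak 6
WP10@4: d1:4  d2:4  d3:2  d4:5  d5:6  d6:6  d7:0 → peak 6
WP10@5: d1:4  d2:4  d3:2  d4:2  d5:6  d6:6  d7:3 → peak 6
Best is WP10@3, peak 6.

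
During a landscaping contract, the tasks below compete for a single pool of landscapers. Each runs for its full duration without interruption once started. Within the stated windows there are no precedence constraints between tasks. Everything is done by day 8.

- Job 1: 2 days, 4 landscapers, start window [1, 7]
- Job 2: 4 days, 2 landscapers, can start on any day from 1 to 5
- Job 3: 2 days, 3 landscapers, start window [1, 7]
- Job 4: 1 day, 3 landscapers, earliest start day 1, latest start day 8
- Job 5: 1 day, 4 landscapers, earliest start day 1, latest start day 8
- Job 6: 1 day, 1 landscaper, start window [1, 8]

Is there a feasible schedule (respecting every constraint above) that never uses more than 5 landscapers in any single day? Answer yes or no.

yes

Schedule Job 1@1, Job 2@3, Job 3@3, Job 4@5, Job 5@7, Job 6@1: d1:5  d2:4  d3:5  d4:5  d5:5  d6:2  d7:4  d8:0 — peak 5 ≤ 5.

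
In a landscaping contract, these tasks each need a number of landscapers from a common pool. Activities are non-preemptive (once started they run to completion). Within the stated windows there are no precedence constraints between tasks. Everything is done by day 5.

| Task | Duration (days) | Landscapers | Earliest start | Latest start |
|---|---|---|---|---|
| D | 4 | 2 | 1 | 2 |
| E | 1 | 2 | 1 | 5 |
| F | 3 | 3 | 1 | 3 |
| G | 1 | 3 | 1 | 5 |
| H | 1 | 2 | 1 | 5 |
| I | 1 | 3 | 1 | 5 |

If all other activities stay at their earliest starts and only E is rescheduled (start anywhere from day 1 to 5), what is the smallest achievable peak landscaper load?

13

E@1: d1:15  d2:5  d3:5  d4:2  d5:0 → peak 15
E@2: d1:13  d2:7  d3:5  d4:2  d5:0 → peak 13
E@3: d1:13  d2:5  d3:7  d4:2  d5:0 → peak 13
E@4: d1:13  d2:5  d3:5  d4:4  d5:0 → peak 13
E@5: d1:13  d2:5  d3:5  d4:2  d5:2 → peak 13
Best is E@2, peak 13.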